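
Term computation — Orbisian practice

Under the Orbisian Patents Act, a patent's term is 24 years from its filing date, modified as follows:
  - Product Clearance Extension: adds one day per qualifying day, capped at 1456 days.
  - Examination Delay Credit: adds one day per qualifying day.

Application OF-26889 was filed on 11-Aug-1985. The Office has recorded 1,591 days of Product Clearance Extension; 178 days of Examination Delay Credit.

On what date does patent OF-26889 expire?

January 31, 2014

Base term: filing date + 24 years → 11 August 2009.
Product Clearance Extension: 1591 days claimed exceeds the 1456-day cap, so +1456 days → 6 August 2013.
Examination Delay Credit: +178 days → 31 January 2014.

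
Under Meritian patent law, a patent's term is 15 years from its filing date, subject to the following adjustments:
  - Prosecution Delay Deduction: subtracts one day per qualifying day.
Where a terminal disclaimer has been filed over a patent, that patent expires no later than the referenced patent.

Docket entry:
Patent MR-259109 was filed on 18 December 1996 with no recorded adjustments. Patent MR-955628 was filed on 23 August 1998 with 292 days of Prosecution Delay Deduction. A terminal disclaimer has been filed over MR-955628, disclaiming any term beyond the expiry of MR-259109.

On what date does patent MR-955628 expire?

Natural term of MR-955628:
  Base: filing + 15 years → 23 August 2013.
  Prosecution Delay Deduction: −292 days → 4 November 2012.
Expiry of referenced patent MR-259109:
  Base: filing + 15 years → 18 December 2011.
Terminal disclaimer: MR-955628 expires on the earlier of 4 November 2012 and 18 December 2011.

2011-12-18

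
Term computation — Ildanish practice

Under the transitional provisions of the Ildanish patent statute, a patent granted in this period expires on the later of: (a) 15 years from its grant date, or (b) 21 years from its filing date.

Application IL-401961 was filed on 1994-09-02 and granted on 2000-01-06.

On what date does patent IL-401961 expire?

2015-09-02

(a) grant + 15 years → 6 January 2015.
(b) filing + 21 years → 2 September 2015.
Later of the two: 2 September 2015.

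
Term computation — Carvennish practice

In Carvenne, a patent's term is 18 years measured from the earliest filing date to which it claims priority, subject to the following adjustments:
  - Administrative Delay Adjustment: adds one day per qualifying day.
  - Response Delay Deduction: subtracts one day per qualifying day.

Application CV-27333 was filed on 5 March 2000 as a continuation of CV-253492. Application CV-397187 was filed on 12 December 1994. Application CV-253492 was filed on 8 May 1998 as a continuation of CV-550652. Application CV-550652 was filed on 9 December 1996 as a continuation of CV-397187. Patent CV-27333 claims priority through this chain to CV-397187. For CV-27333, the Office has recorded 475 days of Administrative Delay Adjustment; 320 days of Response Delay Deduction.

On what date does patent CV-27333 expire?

2013-05-16

Earliest priority filing: 12 December 1994.
Base term: 12 December 1994 + 18 years → 12 December 2012.
Administrative Delay Adjustment: +475 days → 1 April 2014.
Response Delay Deduction: −320 days → 16 May 2013.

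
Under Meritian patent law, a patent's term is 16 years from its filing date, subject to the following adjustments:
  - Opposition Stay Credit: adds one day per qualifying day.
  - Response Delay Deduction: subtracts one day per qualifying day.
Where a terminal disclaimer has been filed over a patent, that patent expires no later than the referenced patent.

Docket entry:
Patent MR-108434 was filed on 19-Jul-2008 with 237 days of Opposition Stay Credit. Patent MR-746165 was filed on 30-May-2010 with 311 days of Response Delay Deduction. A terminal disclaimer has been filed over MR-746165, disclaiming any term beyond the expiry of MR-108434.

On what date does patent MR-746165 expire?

March 13, 2025

Natural term of MR-746165:
  Base: filing + 16 years → 30 May 2026.
  Response Delay Deduction: −311 days → 23 July 2025.
Expiry of referenced patent MR-108434:
  Base: filing + 16 years → 19 July 2024.
  Opposition Stay Credit: +237 days → 13 March 2025.
Terminal disclaimer: MR-746165 expires on the earlier of 23 July 2025 and 13 March 2025.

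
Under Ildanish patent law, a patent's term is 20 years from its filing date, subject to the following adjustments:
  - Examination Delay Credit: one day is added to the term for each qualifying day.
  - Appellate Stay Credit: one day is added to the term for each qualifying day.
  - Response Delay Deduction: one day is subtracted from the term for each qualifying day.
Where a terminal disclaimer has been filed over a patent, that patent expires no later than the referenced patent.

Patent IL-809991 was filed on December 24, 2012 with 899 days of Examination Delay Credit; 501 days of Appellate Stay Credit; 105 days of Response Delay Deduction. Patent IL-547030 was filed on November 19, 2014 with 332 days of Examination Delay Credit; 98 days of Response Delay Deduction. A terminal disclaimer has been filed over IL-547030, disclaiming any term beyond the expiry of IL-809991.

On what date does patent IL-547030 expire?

July 11, 2035

Natural term of IL-547030:
  Base: filing + 20 years → 19 November 2034.
  Examination Delay Credit: +332 days → 17 October 2035.
  Response Delay Deduction: −98 days → 11 July 2035.
Expiry of referenced patent IL-809991:
  Base: filing + 20 years → 24 December 2032.
  Examination Delay Credit: +899 days → 11 June 2035.
  Appellate Stay Credit: +501 days → 24 October 2036.
  Response Delay Deduction: −105 days → 11 July 2036.
Terminal disclaimer: IL-547030 expires on the earlier of 11 July 2035 and 11 July 2036.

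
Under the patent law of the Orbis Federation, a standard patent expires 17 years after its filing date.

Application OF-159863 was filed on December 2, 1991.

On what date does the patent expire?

December 2, 2008

Filing date + 17 years → 2 December 2008.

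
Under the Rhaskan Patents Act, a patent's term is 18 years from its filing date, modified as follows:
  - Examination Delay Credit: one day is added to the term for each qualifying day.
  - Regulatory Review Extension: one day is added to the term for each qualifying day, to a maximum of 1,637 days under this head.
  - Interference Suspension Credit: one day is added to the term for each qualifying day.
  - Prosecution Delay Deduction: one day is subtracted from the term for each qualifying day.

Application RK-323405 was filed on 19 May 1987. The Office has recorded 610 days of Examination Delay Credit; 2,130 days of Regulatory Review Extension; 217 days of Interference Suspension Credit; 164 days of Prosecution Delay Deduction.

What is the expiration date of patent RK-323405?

2011-09-05

Base term: filing date + 18 years → 19 May 2005.
Examination Delay Credit: +610 days → 19 January 2007.
Regulatory Review Extension: 2130 days claimed exceeds the 1637-day cap, so +1637 days → 14 July 2011.
Interference Suspension Credit: +217 days → 16 February 2012.
Prosecution Delay Deduction: −164 days → 5 September 2011.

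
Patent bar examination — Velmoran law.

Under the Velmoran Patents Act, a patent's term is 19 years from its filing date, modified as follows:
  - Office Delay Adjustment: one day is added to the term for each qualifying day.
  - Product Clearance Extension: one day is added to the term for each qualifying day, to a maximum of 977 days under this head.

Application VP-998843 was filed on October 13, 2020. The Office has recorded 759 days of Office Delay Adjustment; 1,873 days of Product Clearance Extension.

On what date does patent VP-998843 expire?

July 14, 2044

Base term: filing date + 19 years → 13 October 2039.
Office Delay Adjustment: +759 days → 10 November 2041.
Product Clearance Extension: 1873 days claimed exceeds the 977-day cap, so +977 days → 14 July 2044.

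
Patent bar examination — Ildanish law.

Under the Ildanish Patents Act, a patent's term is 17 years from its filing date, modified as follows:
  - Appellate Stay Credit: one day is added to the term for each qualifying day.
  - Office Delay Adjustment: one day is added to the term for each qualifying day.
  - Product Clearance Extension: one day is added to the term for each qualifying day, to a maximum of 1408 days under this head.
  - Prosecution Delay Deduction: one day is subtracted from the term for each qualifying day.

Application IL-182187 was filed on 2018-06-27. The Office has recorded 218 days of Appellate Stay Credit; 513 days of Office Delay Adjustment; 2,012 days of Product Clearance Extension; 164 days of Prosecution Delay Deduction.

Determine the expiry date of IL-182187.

Base term: filing date + 17 years → 27 June 2035.
Appellate Stay Credit: +218 days → 31 January 2036.
Office Delay Adjustment: +513 days → 27 June 2037.
Product Clearance Extension: 2012 days claimed exceeds the 1408-day cap, so +1408 days → 5 May 2041.
Prosecution Delay Deduction: −164 days → 22 November 2040.

2040-11-22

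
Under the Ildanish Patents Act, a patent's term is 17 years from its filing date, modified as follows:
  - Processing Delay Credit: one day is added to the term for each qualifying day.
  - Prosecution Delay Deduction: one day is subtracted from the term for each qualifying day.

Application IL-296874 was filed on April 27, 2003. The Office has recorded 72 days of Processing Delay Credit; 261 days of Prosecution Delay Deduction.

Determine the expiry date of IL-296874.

Base term: filing date + 17 years → 27 April 2020.
Processing Delay Credit: +72 days → 8 July 2020.
Prosecution Delay Deduction: −261 days → 21 October 2019.

2019-10-21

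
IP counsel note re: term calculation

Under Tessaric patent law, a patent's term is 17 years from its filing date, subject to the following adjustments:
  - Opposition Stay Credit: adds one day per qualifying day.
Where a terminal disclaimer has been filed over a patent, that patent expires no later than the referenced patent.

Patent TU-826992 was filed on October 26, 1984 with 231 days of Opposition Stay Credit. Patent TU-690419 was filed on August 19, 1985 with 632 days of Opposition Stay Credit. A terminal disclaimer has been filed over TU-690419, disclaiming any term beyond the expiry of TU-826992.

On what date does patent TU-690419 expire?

2002-06-14

Natural term of TU-690419:
  Base: filing + 17 years → 19 August 2002.
  Opposition Stay Credit: +632 days → 12 May 2004.
Expiry of referenced patent TU-826992:
  Base: filing + 17 years → 26 October 2001.
  Opposition Stay Credit: +231 days → 14 June 2002.
Terminal disclaimer: TU-690419 expires on the earlier of 12 May 2004 and 14 June 2002.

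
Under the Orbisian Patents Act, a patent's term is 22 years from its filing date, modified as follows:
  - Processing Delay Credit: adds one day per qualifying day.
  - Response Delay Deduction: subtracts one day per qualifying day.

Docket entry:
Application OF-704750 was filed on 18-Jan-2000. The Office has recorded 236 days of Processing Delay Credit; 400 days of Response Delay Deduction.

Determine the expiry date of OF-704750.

August 7, 2021

Base term: filing date + 22 years → 18 January 2022.
Processing Delay Credit: +236 days → 11 September 2022.
Response Delay Deduction: −400 days → 7 August 2021.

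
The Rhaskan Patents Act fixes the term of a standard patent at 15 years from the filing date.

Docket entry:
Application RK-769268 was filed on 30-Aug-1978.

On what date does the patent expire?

Filing date + 15 years → 30 August 1993.

1993-08-30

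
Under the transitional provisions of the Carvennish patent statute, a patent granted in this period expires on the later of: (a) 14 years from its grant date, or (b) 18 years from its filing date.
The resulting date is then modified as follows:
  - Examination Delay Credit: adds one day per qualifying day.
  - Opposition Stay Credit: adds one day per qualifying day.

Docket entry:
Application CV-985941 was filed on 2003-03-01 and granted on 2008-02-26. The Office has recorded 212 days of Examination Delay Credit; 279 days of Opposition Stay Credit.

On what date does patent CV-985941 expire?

July 2, 2023

(a) grant + 14 years → 26 February 2022.
(b) filing + 18 years → 1 March 2021.
Later of the two: 26 February 2022.
Examination Delay Credit: +212 days → 26 September 2022.
Opposition Stay Credit: +279 days → 2 July 2023.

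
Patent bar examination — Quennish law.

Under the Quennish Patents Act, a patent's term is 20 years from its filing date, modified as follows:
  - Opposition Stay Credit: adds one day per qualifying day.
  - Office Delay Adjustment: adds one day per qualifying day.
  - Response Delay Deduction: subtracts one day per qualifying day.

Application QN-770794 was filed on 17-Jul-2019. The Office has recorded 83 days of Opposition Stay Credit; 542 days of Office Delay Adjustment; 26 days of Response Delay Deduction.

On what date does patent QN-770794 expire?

Base term: filing date + 20 years → 17 July 2039.
Opposition Stay Credit: +83 days → 8 October 2039.
Office Delay Adjustment: +542 days → 2 April 2041.
Response Delay Deduction: −26 days → 7 March 2041.

March 7, 2041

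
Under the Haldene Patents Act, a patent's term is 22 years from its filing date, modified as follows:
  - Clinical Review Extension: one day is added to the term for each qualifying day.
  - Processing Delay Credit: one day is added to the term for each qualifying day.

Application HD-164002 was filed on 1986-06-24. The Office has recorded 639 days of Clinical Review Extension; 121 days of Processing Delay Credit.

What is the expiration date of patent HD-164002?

Base term: filing date + 22 years → 24 June 2008.
Clinical Review Extension: +639 days → 25 March 2010.
Processing Delay Credit: +121 days → 24 July 2010.

July 24, 2010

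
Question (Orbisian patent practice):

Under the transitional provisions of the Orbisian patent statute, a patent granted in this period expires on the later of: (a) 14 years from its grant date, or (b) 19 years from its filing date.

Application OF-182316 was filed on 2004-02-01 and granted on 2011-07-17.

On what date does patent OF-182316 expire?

July 17, 2025

(a) grant + 14 years → 17 July 2025.
(b) filing + 19 years → 1 February 2023.
Later of the two: 17 July 2025.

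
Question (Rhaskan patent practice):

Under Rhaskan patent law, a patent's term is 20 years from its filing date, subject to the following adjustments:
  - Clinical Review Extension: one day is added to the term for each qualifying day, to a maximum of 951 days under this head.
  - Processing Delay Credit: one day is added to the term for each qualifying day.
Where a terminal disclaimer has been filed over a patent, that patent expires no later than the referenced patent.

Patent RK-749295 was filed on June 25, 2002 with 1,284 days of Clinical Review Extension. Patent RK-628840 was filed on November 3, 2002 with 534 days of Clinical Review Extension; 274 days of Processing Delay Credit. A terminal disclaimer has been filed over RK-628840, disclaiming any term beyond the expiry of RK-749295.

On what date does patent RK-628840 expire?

Natural term of RK-628840:
  Base: filing + 20 years → 3 November 2022.
  Clinical Review Extension: 534 days (within the 951-day cap) → +534 days → 20 April 2024.
  Processing Delay Credit: +274 days → 19 January 2025.
Expiry of referenced patent RK-749295:
  Base: filing + 20 years → 25 June 2022.
  Clinical Review Extension: 1284 days claimed exceeds the 951-day cap, so +951 days → 31 January 2025.
Terminal disclaimer: RK-628840 expires on the earlier of 19 January 2025 and 31 January 2025.

January 19, 2025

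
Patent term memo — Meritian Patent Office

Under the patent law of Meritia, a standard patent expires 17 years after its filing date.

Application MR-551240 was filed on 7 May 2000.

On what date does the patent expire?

2017-05-07

Filing date + 17 years → 7 May 2017.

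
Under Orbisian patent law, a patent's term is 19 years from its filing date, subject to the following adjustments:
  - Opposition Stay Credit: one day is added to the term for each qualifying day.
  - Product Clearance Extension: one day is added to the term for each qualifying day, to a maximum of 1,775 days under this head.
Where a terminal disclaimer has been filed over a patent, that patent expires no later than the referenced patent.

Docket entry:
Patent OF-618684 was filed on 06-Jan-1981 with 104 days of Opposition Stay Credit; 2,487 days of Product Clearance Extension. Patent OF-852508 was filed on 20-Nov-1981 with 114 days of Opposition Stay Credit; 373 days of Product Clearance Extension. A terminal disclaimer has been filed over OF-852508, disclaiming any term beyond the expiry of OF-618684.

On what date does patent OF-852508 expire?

Natural term of OF-852508:
  Base: filing + 19 years → 20 November 2000.
  Opposition Stay Credit: +114 days → 14 March 2001.
  Product Clearance Extension: 373 days (within the 1775-day cap) → +373 days → 22 March 2002.
Expiry of referenced patent OF-618684:
  Base: filing + 19 years → 6 January 2000.
  Opposition Stay Credit: +104 days → 19 April 2000.
  Product Clearance Extension: 2487 days claimed exceeds the 1775-day cap, so +1775 days → 27 February 2005.
Terminal disclaimer: OF-852508 expires on the earlier of 22 March 2002 and 27 February 2005.

March 22, 2002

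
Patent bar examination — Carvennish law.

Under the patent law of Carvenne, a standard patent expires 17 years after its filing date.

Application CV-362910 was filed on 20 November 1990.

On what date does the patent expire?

Filing date + 17 years → 20 November 2007.

November 20, 2007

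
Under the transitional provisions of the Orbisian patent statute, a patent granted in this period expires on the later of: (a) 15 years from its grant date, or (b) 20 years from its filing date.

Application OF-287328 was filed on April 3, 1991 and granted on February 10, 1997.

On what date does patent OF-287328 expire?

(a) grant + 15 years → 10 February 2012.
(b) filing + 20 years → 3 April 2011.
Later of the two: 10 February 2012.

2012-02-10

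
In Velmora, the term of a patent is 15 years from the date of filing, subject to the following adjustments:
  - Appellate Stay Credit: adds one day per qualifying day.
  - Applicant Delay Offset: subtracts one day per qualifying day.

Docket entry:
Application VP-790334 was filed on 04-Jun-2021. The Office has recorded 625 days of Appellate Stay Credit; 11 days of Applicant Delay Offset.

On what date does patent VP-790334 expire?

February 8, 2038

Base term: filing date + 15 years → 4 June 2036.
Appellate Stay Credit: +625 days → 19 February 2038.
Applicant Delay Offset: −11 days → 8 February 2038.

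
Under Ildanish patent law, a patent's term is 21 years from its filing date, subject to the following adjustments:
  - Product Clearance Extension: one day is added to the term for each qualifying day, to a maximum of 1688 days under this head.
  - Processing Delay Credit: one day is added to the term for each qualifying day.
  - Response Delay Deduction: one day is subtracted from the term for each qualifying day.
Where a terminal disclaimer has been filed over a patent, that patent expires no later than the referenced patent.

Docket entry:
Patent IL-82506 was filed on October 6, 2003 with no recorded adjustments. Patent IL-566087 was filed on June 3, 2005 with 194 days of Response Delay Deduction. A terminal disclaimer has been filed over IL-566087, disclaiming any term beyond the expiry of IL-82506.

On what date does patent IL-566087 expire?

Natural term of IL-566087:
  Base: filing + 21 years → 3 June 2026.
  Response Delay Deduction: −194 days → 21 November 2025.
Expiry of referenced patent IL-82506:
  Base: filing + 21 years → 6 October 2024.
Terminal disclaimer: IL-566087 expires on the earlier of 21 November 2025 and 6 October 2024.

2024-10-06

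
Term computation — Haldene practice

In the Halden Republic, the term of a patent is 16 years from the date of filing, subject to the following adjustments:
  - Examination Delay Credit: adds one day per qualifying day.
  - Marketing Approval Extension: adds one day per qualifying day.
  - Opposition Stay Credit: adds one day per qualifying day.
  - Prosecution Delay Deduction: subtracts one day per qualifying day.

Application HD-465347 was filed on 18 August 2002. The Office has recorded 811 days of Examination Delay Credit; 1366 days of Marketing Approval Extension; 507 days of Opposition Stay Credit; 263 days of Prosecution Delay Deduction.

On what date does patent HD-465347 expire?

2025-04-04

Base term: filing date + 16 years → 18 August 2018.
Examination Delay Credit: +811 days → 6 November 2020.
Marketing Approval Extension: +1366 days → 3 August 2024.
Opposition Stay Credit: +507 days → 23 December 2025.
Prosecution Delay Deduction: −263 days → 4 April 2025.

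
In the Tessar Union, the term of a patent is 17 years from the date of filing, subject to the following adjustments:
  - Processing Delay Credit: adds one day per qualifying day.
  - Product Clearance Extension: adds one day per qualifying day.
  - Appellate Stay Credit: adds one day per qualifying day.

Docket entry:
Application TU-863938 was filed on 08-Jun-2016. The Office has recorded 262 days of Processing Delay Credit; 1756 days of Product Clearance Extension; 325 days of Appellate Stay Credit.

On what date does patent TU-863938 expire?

November 7, 2039

Base term: filing date + 17 years → 8 June 2033.
Processing Delay Credit: +262 days → 25 February 2034.
Product Clearance Extension: +1756 days → 17 December 2038.
Appellate Stay Credit: +325 days → 7 November 2039.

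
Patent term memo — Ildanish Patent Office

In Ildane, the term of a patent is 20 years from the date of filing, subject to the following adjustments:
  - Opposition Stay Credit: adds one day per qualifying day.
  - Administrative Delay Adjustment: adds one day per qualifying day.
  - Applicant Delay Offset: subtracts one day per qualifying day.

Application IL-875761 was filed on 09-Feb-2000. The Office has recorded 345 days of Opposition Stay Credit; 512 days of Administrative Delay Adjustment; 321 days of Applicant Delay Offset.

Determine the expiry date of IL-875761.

Base term: filing date + 20 years → 9 February 2020.
Opposition Stay Credit: +345 days → 19 January 2021.
Administrative Delay Adjustment: +512 days → 15 June 2022.
Applicant Delay Offset: −321 days → 29 July 2021.

2021-07-29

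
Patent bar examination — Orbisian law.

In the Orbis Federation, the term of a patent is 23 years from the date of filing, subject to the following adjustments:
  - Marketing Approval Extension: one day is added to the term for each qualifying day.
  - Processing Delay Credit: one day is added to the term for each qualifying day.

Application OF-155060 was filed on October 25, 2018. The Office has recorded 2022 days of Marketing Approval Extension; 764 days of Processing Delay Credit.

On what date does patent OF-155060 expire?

Base term: filing date + 23 years → 25 October 2041.
Marketing Approval Extension: +2022 days → 9 May 2047.
Processing Delay Credit: +764 days → 11 June 2049.

June 11, 2049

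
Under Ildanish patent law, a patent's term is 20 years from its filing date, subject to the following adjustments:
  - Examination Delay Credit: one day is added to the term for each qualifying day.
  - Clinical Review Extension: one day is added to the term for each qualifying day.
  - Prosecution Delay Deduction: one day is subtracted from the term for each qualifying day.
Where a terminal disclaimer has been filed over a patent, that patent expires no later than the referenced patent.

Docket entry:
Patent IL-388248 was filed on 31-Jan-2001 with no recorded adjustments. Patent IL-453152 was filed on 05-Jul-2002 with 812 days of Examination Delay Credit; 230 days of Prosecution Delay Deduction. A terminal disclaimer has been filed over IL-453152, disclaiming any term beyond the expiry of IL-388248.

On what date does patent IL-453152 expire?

January 31, 2021

Natural term of IL-453152:
  Base: filing + 20 years → 5 July 2022.
  Examination Delay Credit: +812 days → 24 September 2024.
  Prosecution Delay Deduction: −230 days → 7 February 2024.
Expiry of referenced patent IL-388248:
  Base: filing + 20 years → 31 January 2021.
Terminal disclaimer: IL-453152 expires on the earlier of 7 February 2024 and 31 January 2021.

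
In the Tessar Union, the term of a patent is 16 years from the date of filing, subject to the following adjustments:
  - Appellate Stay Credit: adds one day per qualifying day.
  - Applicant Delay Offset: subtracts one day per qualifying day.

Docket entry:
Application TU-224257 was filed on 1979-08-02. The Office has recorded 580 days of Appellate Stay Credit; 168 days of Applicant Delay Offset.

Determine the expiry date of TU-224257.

Base term: filing date + 16 years → 2 August 1995.
Appellate Stay Credit: +580 days → 4 March 1997.
Applicant Delay Offset: −168 days → 17 September 1996.

September 17, 1996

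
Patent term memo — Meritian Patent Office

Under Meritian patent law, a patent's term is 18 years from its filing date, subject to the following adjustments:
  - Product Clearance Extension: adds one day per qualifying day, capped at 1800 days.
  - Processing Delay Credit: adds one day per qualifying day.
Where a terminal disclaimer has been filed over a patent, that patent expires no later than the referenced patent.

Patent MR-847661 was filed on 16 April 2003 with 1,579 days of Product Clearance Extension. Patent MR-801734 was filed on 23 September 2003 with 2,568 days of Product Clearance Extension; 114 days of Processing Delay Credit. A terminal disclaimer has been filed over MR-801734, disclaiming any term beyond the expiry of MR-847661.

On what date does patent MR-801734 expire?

2025-08-12

Natural term of MR-801734:
  Base: filing + 18 years → 23 September 2021.
  Product Clearance Extension: 2568 days claimed exceeds the 1800-day cap, so +1800 days → 28 August 2026.
  Processing Delay Credit: +114 days → 20 December 2026.
Expiry of referenced patent MR-847661:
  Base: filing + 18 years → 16 April 2021.
  Product Clearance Extension: 1579 days (within the 1800-day cap) → +1579 days → 12 August 2025.
Terminal disclaimer: MR-801734 expires on the earlier of 20 December 2026 and 12 August 2025.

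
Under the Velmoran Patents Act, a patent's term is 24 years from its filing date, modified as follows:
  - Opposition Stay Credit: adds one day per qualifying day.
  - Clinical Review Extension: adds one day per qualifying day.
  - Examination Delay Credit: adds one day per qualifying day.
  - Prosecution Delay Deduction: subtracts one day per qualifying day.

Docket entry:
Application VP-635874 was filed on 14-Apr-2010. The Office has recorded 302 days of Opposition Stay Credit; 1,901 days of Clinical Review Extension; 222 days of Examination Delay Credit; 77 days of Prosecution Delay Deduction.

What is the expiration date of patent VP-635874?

September 17, 2040

Base term: filing date + 24 years → 14 April 2034.
Opposition Stay Credit: +302 days → 10 February 2035.
Clinical Review Extension: +1901 days → 25 April 2040.
Examination Delay Credit: +222 days → 3 December 2040.
Prosecution Delay Deduction: −77 days → 17 September 2040.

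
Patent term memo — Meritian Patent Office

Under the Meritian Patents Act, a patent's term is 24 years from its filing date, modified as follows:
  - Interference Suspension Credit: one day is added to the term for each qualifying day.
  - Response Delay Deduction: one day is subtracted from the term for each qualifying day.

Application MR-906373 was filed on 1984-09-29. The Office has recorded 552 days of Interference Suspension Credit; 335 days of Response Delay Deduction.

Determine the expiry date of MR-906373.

Base term: filing date + 24 years → 29 September 2008.
Interference Suspension Credit: +552 days → 4 April 2010.
Response Delay Deduction: −335 days → 4 May 2009.

2009-05-04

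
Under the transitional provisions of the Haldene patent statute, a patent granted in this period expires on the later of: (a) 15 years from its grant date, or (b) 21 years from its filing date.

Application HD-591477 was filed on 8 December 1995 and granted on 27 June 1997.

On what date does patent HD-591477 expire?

(a) grant + 15 years → 27 June 2012.
(b) filing + 21 years → 8 December 2016.
Later of the two: 8 December 2016.

2016-12-08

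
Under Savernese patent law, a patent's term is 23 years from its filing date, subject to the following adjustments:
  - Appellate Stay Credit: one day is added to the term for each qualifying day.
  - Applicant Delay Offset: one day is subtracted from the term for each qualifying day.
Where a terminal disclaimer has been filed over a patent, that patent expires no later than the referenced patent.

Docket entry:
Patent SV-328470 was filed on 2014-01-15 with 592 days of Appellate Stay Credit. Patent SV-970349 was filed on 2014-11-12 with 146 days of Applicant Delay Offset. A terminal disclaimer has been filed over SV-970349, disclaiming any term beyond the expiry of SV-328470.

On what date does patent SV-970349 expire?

Natural term of SV-970349:
  Base: filing + 23 years → 12 November 2037.
  Applicant Delay Offset: −146 days → 19 June 2037.
Expiry of referenced patent SV-328470:
  Base: filing + 23 years → 15 January 2037.
  Appellate Stay Credit: +592 days → 30 August 2038.
Terminal disclaimer: SV-970349 expires on the earlier of 19 June 2037 and 30 August 2038.

2037-06-19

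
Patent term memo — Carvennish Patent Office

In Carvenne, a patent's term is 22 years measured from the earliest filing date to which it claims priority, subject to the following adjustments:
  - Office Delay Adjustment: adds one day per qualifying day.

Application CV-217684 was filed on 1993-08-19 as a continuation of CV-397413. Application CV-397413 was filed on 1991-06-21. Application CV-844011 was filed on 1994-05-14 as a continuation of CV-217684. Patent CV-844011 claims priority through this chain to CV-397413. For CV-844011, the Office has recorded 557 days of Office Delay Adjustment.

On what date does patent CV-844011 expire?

Earliest priority filing: 21 June 1991.
Base term: 21 June 1991 + 22 years → 21 June 2013.
Office Delay Adjustment: +557 days → 30 December 2014.

December 30, 2014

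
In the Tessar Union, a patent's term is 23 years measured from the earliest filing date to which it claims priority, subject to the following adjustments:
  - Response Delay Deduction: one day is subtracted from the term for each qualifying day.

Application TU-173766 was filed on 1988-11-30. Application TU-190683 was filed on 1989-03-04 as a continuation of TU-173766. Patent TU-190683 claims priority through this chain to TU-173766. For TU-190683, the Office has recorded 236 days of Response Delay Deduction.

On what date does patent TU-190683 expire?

2011-04-08

Earliest priority filing: 30 November 1988.
Base term: 30 November 1988 + 23 years → 30 November 2011.
Response Delay Deduction: −236 days → 8 April 2011.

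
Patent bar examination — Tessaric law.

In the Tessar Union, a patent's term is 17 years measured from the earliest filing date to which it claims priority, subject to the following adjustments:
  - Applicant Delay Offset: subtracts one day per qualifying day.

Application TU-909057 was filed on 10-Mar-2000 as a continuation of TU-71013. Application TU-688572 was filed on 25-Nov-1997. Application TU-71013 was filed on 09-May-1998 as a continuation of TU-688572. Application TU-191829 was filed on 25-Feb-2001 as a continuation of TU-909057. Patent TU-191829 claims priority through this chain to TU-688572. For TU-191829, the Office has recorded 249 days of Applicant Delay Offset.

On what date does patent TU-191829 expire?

Earliest priority filing: 25 November 1997.
Base term: 25 November 1997 + 17 years → 25 November 2014.
Applicant Delay Offset: −249 days → 21 March 2014.

March 21, 2014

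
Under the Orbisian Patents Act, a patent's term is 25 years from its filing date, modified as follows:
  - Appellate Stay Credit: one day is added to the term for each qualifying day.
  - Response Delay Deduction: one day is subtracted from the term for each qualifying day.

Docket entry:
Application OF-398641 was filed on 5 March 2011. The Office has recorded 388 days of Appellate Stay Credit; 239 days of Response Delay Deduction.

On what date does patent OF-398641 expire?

Base term: filing date + 25 years → 5 March 2036.
Appellate Stay Credit: +388 days → 28 March 2037.
Response Delay Deduction: −239 days → 1 August 2036.

2036-08-01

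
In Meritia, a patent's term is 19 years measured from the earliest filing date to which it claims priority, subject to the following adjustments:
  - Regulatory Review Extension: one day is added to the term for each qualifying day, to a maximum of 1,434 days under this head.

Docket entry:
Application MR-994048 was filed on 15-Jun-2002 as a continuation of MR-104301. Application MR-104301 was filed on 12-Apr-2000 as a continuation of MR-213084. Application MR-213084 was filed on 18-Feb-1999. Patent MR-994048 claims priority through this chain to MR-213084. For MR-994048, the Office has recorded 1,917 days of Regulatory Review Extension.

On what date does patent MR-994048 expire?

Earliest priority filing: 18 February 1999.
Base term: 18 February 1999 + 19 years → 18 February 2018.
Regulatory Review Extension: 1917 days claimed exceeds the 1434-day cap, so +1434 days → 22 January 2022.

2022-01-22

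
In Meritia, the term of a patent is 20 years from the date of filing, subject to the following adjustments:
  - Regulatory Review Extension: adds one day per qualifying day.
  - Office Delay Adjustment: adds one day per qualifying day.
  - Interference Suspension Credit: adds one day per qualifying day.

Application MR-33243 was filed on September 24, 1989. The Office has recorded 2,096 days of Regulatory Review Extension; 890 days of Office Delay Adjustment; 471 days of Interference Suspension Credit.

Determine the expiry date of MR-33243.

March 13, 2019

Base term: filing date + 20 years → 24 September 2009.
Regulatory Review Extension: +2096 days → 21 June 2015.
Office Delay Adjustment: +890 days → 27 November 2017.
Interference Suspension Credit: +471 days → 13 March 2019.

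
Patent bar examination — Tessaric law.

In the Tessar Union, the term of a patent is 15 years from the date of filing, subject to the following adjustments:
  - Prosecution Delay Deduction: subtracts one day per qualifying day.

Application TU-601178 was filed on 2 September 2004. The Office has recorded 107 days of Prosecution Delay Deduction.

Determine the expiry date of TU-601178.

Base term: filing date + 15 years → 2 September 2019.
Prosecution Delay Deduction: −107 days → 18 May 2019.

May 18, 2019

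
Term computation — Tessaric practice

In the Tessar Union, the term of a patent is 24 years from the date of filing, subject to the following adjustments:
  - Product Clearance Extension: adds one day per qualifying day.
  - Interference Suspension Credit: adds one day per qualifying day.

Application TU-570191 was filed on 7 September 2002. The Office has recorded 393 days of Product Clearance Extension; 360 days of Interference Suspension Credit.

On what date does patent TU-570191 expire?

September 29, 2028

Base term: filing date + 24 years → 7 September 2026.
Product Clearance Extension: +393 days → 5 October 2027.
Interference Suspension Credit: +360 days → 29 September 2028.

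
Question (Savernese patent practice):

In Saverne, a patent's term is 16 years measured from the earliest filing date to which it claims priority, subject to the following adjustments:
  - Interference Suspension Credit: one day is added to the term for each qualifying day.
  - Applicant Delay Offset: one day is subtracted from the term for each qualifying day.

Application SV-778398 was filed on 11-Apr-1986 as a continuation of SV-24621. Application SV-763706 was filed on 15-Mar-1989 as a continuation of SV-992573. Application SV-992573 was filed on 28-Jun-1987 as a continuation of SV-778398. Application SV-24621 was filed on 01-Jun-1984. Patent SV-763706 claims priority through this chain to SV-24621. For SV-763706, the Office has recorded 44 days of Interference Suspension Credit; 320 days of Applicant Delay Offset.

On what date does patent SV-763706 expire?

1999-08-30

Earliest priority filing: 1 June 1984.
Base term: 1 June 1984 + 16 years → 1 June 2000.
Interference Suspension Credit: +44 days → 15 July 2000.
Applicant Delay Offset: −320 days → 30 August 1999.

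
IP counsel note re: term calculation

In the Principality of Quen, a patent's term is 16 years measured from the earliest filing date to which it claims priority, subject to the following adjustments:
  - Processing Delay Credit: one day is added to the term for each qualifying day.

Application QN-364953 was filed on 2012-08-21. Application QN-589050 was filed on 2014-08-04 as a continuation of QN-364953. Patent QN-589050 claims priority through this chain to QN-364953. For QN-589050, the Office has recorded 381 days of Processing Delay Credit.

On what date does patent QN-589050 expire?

Earliest priority filing: 21 August 2012.
Base term: 21 August 2012 + 16 years → 21 August 2028.
Processing Delay Credit: +381 days → 6 September 2029.

2029-09-06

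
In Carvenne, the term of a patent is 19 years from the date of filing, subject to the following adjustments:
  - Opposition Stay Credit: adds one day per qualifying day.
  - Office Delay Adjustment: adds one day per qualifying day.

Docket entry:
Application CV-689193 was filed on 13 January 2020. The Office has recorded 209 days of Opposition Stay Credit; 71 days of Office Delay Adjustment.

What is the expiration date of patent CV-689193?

Base term: filing date + 19 years → 13 January 2039.
Opposition Stay Credit: +209 days → 10 August 2039.
Office Delay Adjustment: +71 days → 20 October 2039.

2039-10-20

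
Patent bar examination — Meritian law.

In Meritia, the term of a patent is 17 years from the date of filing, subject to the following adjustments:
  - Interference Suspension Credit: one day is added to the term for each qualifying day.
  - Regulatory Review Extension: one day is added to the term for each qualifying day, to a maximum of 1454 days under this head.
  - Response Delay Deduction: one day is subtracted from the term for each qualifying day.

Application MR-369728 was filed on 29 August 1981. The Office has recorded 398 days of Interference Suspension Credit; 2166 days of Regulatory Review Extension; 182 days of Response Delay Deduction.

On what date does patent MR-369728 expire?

2003-03-26

Base term: filing date + 17 years → 29 August 1998.
Interference Suspension Credit: +398 days → 1 October 1999.
Regulatory Review Extension: 2166 days claimed exceeds the 1454-day cap, so +1454 days → 24 September 2003.
Response Delay Deduction: −182 days → 26 March 2003.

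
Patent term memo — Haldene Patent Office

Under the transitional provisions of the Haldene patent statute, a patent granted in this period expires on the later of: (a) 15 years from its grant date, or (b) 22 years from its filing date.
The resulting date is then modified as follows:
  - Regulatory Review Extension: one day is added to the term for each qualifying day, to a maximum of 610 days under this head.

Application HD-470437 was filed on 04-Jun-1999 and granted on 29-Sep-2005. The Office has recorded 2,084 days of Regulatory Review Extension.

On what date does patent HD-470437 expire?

February 4, 2023

(a) grant + 15 years → 29 September 2020.
(b) filing + 22 years → 4 June 2021.
Later of the two: 4 June 2021.
Regulatory Review Extension: 2084 days claimed exceeds the 610-day cap, so +610 days → 4 February 2023.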